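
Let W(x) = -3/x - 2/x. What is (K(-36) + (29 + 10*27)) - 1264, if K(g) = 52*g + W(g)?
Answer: -102127/36 ≈ -2836.9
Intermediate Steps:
W(x) = -5/x
K(g) = -5/g + 52*g (K(g) = 52*g - 5/g = -5/g + 52*g)
(K(-36) + (29 + 10*27)) - 1264 = ((-5/(-36) + 52*(-36)) + (29 + 10*27)) - 1264 = ((-5*(-1/36) - 1872) + (29 + 270)) - 1264 = ((5/36 - 1872) + 299) - 1264 = (-67387/36 + 299) - 1264 = -56623/36 - 1264 = -102127/36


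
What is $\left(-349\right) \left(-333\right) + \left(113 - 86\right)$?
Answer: $116244$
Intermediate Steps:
$\left(-349\right) \left(-333\right) + \left(113 - 86\right) = 116217 + 27 = 116244$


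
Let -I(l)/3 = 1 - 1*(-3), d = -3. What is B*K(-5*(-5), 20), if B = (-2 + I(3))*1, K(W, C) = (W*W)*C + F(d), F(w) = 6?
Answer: -175084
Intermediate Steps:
I(l) = -12 (I(l) = -3*(1 - 1*(-3)) = -3*(1 + 3) = -3*4 = -12)
K(W, C) = 6 + C*W² (K(W, C) = (W*W)*C + 6 = W²*C + 6 = C*W² + 6 = 6 + C*W²)
B = -14 (B = (-2 - 12)*1 = -14*1 = -14)
B*K(-5*(-5), 20) = -14*(6 + 20*(-5*(-5))²) = -14*(6 + 20*25²) = -14*(6 + 20*625) = -14*(6 + 12500) = -14*12506 = -175084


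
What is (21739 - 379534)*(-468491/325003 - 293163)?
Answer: 34090465365629100/325003 ≈ 1.0489e+11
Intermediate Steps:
(21739 - 379534)*(-468491/325003 - 293163) = -357795*(-468491*1/325003 - 293163) = -357795*(-468491/325003 - 293163) = -357795*(-95279322980/325003) = 34090465365629100/325003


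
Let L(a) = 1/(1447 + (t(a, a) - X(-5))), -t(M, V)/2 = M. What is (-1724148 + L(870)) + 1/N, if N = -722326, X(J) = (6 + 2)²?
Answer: -444606704107219/257870382 ≈ -1.7241e+6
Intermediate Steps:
X(J) = 64 (X(J) = 8² = 64)
t(M, V) = -2*M
L(a) = 1/(1383 - 2*a) (L(a) = 1/(1447 + (-2*a - 1*64)) = 1/(1447 + (-2*a - 64)) = 1/(1447 + (-64 - 2*a)) = 1/(1383 - 2*a))
(-1724148 + L(870)) + 1/N = (-1724148 - 1/(-1383 + 2*870)) + 1/(-722326) = (-1724148 - 1/(-1383 + 1740)) - 1/722326 = (-1724148 - 1/357) - 1/722326 = -615520837/357 - 1/722326 = -444606704107219/257870382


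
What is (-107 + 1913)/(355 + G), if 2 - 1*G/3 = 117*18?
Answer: -258/851 ≈ -0.30317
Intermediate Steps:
G = -6312 (G = 6 - 351*18 = 6 - 3*2106 = 6 - 6318 = -6312)
(-107 + 1913)/(355 + G) = (-107 + 1913)/(355 - 6312) = 1806/(-5957) = 1806*(-1/5957) = -258/851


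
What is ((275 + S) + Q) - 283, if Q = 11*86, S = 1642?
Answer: 2580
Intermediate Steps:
Q = 946
((275 + S) + Q) - 283 = ((275 + 1642) + 946) - 283 = (1917 + 946) - 283 = 2863 - 283 = 2580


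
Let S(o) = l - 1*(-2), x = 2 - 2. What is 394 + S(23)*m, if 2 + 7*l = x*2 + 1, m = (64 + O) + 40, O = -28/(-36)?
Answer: 37081/63 ≈ 588.59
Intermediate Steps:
O = 7/9 (O = -28*(-1/36) = 7/9 ≈ 0.77778)
x = 0
m = 943/9 (m = (64 + 7/9) + 40 = 583/9 + 40 = 943/9 ≈ 104.78)
l = -⅐ (l = -2/7 + (0*2 + 1)/7 = -2/7 + (0 + 1)/7 = -2/7 + (⅐)*1 = -2/7 + ⅐ = -⅐ ≈ -0.14286)
S(o) = 13/7 (S(o) = -⅐ - 1*(-2) = -⅐ + 2 = 13/7)
394 + S(23)*m = 394 + (13/7)*(943/9) = 394 + 12259/63 = 37081/63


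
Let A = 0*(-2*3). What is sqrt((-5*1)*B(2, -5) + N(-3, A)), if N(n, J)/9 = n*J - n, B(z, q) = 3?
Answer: 2*sqrt(3) ≈ 3.4641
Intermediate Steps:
A = 0 (A = 0*(-6) = 0)
N(n, J) = -9*n + 9*J*n (N(n, J) = 9*(n*J - n) = 9*(J*n - n) = 9*(-n + J*n) = -9*n + 9*J*n)
sqrt((-5*1)*B(2, -5) + N(-3, A)) = sqrt(-5*1*3 + 9*(-3)*(-1 + 0)) = sqrt(-5*3 + 9*(-3)*(-1)) = sqrt(-15 + 27) = sqrt(12) = 2*sqrt(3)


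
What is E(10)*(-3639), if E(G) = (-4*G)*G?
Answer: 1455600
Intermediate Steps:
E(G) = -4*G²
E(10)*(-3639) = -4*10²*(-3639) = -4*100*(-3639) = -400*(-3639) = 1455600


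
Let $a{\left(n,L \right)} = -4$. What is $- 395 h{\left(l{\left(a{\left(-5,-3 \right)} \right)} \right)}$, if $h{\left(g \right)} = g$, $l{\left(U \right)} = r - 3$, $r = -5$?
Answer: $3160$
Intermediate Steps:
$l{\left(U \right)} = -8$ ($l{\left(U \right)} = -5 - 3 = -8$)
$- 395 h{\left(l{\left(a{\left(-5,-3 \right)} \right)} \right)} = \left(-395\right) \left(-8\right) = 3160$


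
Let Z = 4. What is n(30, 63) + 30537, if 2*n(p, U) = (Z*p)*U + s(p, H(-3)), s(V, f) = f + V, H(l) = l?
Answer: 68661/2 ≈ 34331.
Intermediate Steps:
s(V, f) = V + f
n(p, U) = -3/2 + p/2 + 2*U*p (n(p, U) = ((4*p)*U + (p - 3))/2 = (4*U*p + (-3 + p))/2 = (-3 + p + 4*U*p)/2 = -3/2 + p/2 + 2*U*p)
n(30, 63) + 30537 = (-3/2 + (½)*30 + 2*63*30) + 30537 = (-3/2 + 15 + 3780) + 30537 = 7587/2 + 30537 = 68661/2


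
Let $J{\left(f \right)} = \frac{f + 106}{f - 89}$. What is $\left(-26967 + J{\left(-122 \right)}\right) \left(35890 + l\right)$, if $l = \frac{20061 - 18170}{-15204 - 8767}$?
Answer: $- \frac{4895223497973279}{5057881} \approx -9.6784 \cdot 10^{8}$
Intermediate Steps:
$J{\left(f \right)} = \frac{106 + f}{-89 + f}$
$l = - \frac{1891}{23971}$ ($l = \frac{1891}{-23971} = 1891 \left(- \frac{1}{23971}\right) = - \frac{1891}{23971} \approx -0.078887$)
$\left(-26967 + J{\left(-122 \right)}\right) \left(35890 + l\right) = \left(-26967 + \frac{106 - 122}{-89 - 122}\right) \left(35890 - \frac{1891}{23971}\right) = \left(-26967 + \frac{1}{-211} \left(-16\right)\right) \frac{860317299}{23971} = \left(-26967 - - \frac{16}{211}\right) \frac{860317299}{23971} = \left(-26967 + \frac{16}{211}\right) \frac{860317299}{23971} = \left(- \frac{5690021}{211}\right) \frac{860317299}{23971} = - \frac{4895223497973279}{5057881}$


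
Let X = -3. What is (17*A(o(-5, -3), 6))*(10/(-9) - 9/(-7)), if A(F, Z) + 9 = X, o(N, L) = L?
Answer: -748/21 ≈ -35.619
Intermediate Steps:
A(F, Z) = -12 (A(F, Z) = -9 - 3 = -12)
(17*A(o(-5, -3), 6))*(10/(-9) - 9/(-7)) = (17*(-12))*(10/(-9) - 9/(-7)) = -204*(10*(-⅑) - 9*(-⅐)) = -204*(-10/9 + 9/7) = -204*11/63 = -748/21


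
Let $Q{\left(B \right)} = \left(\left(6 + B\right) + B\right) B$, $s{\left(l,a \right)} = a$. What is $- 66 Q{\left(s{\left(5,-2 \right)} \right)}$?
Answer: $264$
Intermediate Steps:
$Q{\left(B \right)} = B \left(6 + 2 B\right)$ ($Q{\left(B \right)} = \left(6 + 2 B\right) B = B \left(6 + 2 B\right)$)
$- 66 Q{\left(s{\left(5,-2 \right)} \right)} = - 66 \cdot 2 \left(-2\right) \left(3 - 2\right) = - 66 \cdot 2 \left(-2\right) 1 = \left(-66\right) \left(-4\right) = 264$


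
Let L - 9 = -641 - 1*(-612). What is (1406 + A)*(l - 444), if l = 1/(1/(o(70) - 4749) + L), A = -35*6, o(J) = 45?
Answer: -3843453456/7237 ≈ -5.3108e+5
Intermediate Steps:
L = -20 (L = 9 + (-641 - 1*(-612)) = 9 + (-641 + 612) = 9 - 29 = -20)
A = -210
l = -4704/94081 (l = 1/(1/(45 - 4749) - 20) = 1/(1/(-4704) - 20) = 1/(-1/4704 - 20) = 1/(-94081/4704) = -4704/94081 ≈ -0.049999)
(1406 + A)*(l - 444) = (1406 - 210)*(-4704/94081 - 444) = 1196*(-41776668/94081) = -3843453456/7237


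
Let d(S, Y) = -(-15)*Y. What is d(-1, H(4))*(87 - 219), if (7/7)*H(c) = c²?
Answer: -31680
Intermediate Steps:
H(c) = c²
d(S, Y) = 15*Y
d(-1, H(4))*(87 - 219) = (15*4²)*(87 - 219) = (15*16)*(-132) = 240*(-132) = -31680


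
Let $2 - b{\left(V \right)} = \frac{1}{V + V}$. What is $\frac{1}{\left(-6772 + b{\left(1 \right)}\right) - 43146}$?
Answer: $- \frac{2}{99833} \approx -2.0033 \cdot 10^{-5}$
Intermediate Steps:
$b{\left(V \right)} = 2 - \frac{1}{2 V}$ ($b{\left(V \right)} = 2 - \frac{1}{V + V} = 2 - \frac{1}{2 V}$)
$\frac{1}{\left(-6772 + b{\left(1 \right)}\right) - 43146} = \frac{1}{\left(-6772 + \left(2 - \frac{1}{2 \cdot 1}\right)\right) - 43146} = \frac{1}{\left(-6772 + \left(2 - \frac{1}{2}\right)\right) - 43146} = \frac{1}{\left(-6772 + \frac{3}{2}\right) - 43146} = \frac{1}{- \frac{13541}{2} - 43146} = \frac{1}{- \frac{99833}{2}} = - \frac{2}{99833}$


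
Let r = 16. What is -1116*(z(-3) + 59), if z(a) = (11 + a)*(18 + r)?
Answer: -369396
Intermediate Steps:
z(a) = 374 + 34*a (z(a) = (11 + a)*(18 + 16) = (11 + a)*34 = 374 + 34*a)
-1116*(z(-3) + 59) = -1116*((374 + 34*(-3)) + 59) = -1116*((374 - 102) + 59) = -1116*(272 + 59) = -1116*331 = -369396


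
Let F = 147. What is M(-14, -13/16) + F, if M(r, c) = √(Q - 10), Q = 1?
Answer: 147 + 3*I ≈ 147.0 + 3.0*I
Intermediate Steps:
M(r, c) = 3*I (M(r, c) = √(1 - 10) = √(-9) = 3*I)
M(-14, -13/16) + F = 3*I + 147 = 147 + 3*I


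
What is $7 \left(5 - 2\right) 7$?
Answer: $147$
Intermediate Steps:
$7 \left(5 - 2\right) 7 = 7 \cdot 3 \cdot 7 = 7 \cdot 21 = 147$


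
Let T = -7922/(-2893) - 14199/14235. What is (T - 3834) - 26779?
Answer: -420209478384/13727285 ≈ -30611.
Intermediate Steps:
T = 23897321/13727285 (T = -7922*(-1/2893) - 14199*1/14235 = 7922/2893 - 4733/4745 = 23897321/13727285 ≈ 1.7409)
(T - 3834) - 26779 = (23897321/13727285 - 3834) - 26779 = -52606513369/13727285 - 26779 = -420209478384/13727285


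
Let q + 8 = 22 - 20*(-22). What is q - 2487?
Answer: -2033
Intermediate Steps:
q = 454 (q = -8 + (22 - 20*(-22)) = -8 + (22 + 440) = -8 + 462 = 454)
q - 2487 = 454 - 2487 = -2033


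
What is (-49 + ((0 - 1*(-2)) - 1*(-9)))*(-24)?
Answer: 912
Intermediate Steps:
(-49 + ((0 - 1*(-2)) - 1*(-9)))*(-24) = (-49 + ((0 + 2) + 9))*(-24) = (-49 + (2 + 9))*(-24) = (-49 + 11)*(-24) = -38*(-24) = 912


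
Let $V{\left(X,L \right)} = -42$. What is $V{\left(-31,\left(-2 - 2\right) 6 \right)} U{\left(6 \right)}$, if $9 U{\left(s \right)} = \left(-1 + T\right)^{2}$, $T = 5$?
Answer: $- \frac{224}{3} \approx -74.667$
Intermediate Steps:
$U{\left(s \right)} = \frac{16}{9}$ ($U{\left(s \right)} = \frac{\left(-1 + 5\right)^{2}}{9} = \frac{4^{2}}{9} = \frac{1}{9} \cdot 16 = \frac{16}{9}$)
$V{\left(-31,\left(-2 - 2\right) 6 \right)} U{\left(6 \right)} = \left(-42\right) \frac{16}{9} = - \frac{224}{3}$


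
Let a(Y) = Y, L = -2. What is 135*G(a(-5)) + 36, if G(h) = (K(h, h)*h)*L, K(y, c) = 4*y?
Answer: -26964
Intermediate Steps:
G(h) = -8*h² (G(h) = ((4*h)*h)*(-2) = (4*h²)*(-2) = -8*h²)
135*G(a(-5)) + 36 = 135*(-8*(-5)²) + 36 = 135*(-8*25) + 36 = 135*(-200) + 36 = -27000 + 36 = -26964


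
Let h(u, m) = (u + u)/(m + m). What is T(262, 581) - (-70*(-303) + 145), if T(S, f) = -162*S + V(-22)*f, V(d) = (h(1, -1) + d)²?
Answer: 243550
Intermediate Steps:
h(u, m) = u/m (h(u, m) = (2*u)/((2*m)) = (2*u)*(1/(2*m)) = u/m)
V(d) = (-1 + d)² (V(d) = (1/(-1) + d)² = (1*(-1) + d)² = (-1 + d)²)
T(S, f) = -162*S + 529*f (T(S, f) = -162*S + (-1 - 22)²*f = -162*S + (-23)²*f = -162*S + 529*f)
T(262, 581) - (-70*(-303) + 145) = (-162*262 + 529*581) - (-70*(-303) + 145) = (-42444 + 307349) - (21210 + 145) = 264905 - 1*21355 = 264905 - 21355 = 243550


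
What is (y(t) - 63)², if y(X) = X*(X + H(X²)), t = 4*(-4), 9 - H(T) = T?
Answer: 17181025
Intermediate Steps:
H(T) = 9 - T
t = -16
y(X) = X*(9 + X - X²) (y(X) = X*(X + (9 - X²)) = X*(9 + X - X²))
(y(t) - 63)² = (-16*(9 - 16 - 1*(-16)²) - 63)² = (-16*(9 - 16 - 1*256) - 63)² = (-16*(9 - 16 - 256) - 63)² = (-16*(-263) - 63)² = (4208 - 63)² = 4145² = 17181025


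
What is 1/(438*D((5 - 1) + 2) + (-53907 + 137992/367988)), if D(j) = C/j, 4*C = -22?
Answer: -183994/9992369153 ≈ -1.8413e-5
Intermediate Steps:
C = -11/2 (C = (¼)*(-22) = -11/2 ≈ -5.5000)
D(j) = -11/(2*j)
1/(438*D((5 - 1) + 2) + (-53907 + 137992/367988)) = 1/(438*(-11/(2*((5 - 1) + 2))) + (-53907 + 137992/367988)) = 1/(438*(-11/(2*(4 + 2))) + (-53907 + 137992*(1/367988))) = 1/(438*(-11/2/6) + (-53907 + 34498/91997)) = 1/(438*(-11/2*⅙) - 4959247781/91997) = 1/(438*(-11/12) - 4959247781/91997) = 1/(-803/2 - 4959247781/91997) = 1/(-9992369153/183994) = -183994/9992369153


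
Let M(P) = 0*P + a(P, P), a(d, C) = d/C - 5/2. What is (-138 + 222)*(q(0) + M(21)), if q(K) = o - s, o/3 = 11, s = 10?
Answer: 1806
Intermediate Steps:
o = 33 (o = 3*11 = 33)
a(d, C) = -5/2 + d/C (a(d, C) = d/C - 5*½ = d/C - 5/2 = -5/2 + d/C)
q(K) = 23 (q(K) = 33 - 1*10 = 33 - 10 = 23)
M(P) = -3/2 (M(P) = 0*P + (-5/2 + P/P) = 0 + (-5/2 + 1) = 0 - 3/2 = -3/2)
(-138 + 222)*(q(0) + M(21)) = (-138 + 222)*(23 - 3/2) = 84*(43/2) = 1806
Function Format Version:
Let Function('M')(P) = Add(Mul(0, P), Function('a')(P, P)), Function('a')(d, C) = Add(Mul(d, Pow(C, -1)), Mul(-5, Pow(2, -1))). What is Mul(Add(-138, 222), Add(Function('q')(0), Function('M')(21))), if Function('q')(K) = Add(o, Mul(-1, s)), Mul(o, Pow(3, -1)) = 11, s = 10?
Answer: 1806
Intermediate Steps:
o = 33 (o = Mul(3, 11) = 33)
Function('a')(d, C) = Add(Rational(-5, 2), Mul(d, Pow(C, -1))) (Function('a')(d, C) = Add(Mul(d, Pow(C, -1)), Mul(-5, Rational(1, 2))) = Add(Mul(d, Pow(C, -1)), Rational(-5, 2)) = Add(Rational(-5, 2), Mul(d, Pow(C, -1))))
Function('q')(K) = 23 (Function('q')(K) = Add(33, Mul(-1, 10)) = Add(33, -10) = 23)
Function('M')(P) = Rational(-3, 2) (Function('M')(P) = Add(Mul(0, P), Add(Rational(-5, 2), Mul(P, Pow(P, -1)))) = Add(0, Add(Rational(-5, 2), 1)) = Add(0, Rational(-3, 2)) = Rational(-3, 2))
Mul(Add(-138, 222), Add(Function('q')(0), Function('M')(21))) = Mul(Add(-138, 222), Add(23, Rational(-3, 2))) = Mul(84, Rational(43, 2)) = 1806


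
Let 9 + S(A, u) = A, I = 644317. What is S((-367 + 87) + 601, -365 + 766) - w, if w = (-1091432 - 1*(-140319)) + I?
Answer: 307108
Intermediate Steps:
S(A, u) = -9 + A
w = -306796 (w = (-1091432 - 1*(-140319)) + 644317 = (-1091432 + 140319) + 644317 = -951113 + 644317 = -306796)
S((-367 + 87) + 601, -365 + 766) - w = (-9 + ((-367 + 87) + 601)) - 1*(-306796) = (-9 + (-280 + 601)) + 306796 = (-9 + 321) + 306796 = 312 + 306796 = 307108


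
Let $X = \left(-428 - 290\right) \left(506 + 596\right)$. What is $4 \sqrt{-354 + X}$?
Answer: $4 i \sqrt{791590} \approx 3558.9 i$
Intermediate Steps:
$X = -791236$ ($X = \left(-718\right) 1102 = -791236$)
$4 \sqrt{-354 + X} = 4 \sqrt{-354 - 791236} = 4 \sqrt{-791590} = 4 i \sqrt{791590}$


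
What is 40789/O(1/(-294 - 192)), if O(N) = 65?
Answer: 40789/65 ≈ 627.52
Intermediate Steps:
40789/O(1/(-294 - 192)) = 40789/65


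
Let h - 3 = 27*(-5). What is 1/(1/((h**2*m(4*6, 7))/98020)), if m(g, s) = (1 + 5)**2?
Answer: 156816/24505 ≈ 6.3993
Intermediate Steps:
h = -132 (h = 3 + 27*(-5) = 3 - 135 = -132)
m(g, s) = 36 (m(g, s) = 6**2 = 36)
1/(1/((h**2*m(4*6, 7))/98020)) = 1/(1/(((-132)**2*36)/98020)) = 1/(1/((17424*36)*(1/98020))) = 1/(1/(627264*(1/98020))) = 1/(1/(156816/24505)) = 1/(24505/156816) = 156816/24505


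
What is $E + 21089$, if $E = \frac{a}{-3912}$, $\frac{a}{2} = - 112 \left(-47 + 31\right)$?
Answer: $\frac{10312073}{489} \approx 21088.0$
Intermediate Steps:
$a = 3584$ ($a = 2 \left(- 112 \left(-47 + 31\right)\right) = 2 \left(\left(-112\right) \left(-16\right)\right) = 2 \cdot 1792 = 3584$)
$E = - \frac{448}{489}$ ($E = \frac{3584}{-3912} = 3584 \left(- \frac{1}{3912}\right) = - \frac{448}{489} \approx -0.91616$)
$E + 21089 = - \frac{448}{489} + 21089 = \frac{10312073}{489}$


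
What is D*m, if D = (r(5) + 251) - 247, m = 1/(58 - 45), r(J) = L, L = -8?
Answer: -4/13 ≈ -0.30769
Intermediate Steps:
r(J) = -8
m = 1/13 ≈ 0.076923
D = -4 (D = (-8 + 251) - 247 = 243 - 247 = -4)
D*m = -4*1/13 = -4/13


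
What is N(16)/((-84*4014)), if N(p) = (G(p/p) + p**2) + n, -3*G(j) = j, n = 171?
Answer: -160/126441 ≈ -0.0012654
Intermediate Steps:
G(j) = -j/3
N(p) = 512/3 + p**2 (N(p) = (-p/(3*p) + p**2) + 171 = (-1/3*1 + p**2) + 171 = (-1/3 + p**2) + 171 = 512/3 + p**2)
N(16)/((-84*4014)) = (512/3 + 16**2)/((-84*4014)) = (512/3 + 256)/(-337176) = (1280/3)*(-1/337176) = -160/126441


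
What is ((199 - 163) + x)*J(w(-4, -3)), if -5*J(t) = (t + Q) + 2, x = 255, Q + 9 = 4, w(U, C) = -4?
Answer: 2037/5 ≈ 407.40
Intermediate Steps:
Q = -5 (Q = -9 + 4 = -5)
J(t) = ⅗ - t/5 (J(t) = -((t - 5) + 2)/5 = -((-5 + t) + 2)/5 = -(-3 + t)/5 = ⅗ - t/5)
((199 - 163) + x)*J(w(-4, -3)) = ((199 - 163) + 255)*(⅗ - ⅕*(-4)) = (36 + 255)*(⅗ + ⅘) = 291*(7/5) = 2037/5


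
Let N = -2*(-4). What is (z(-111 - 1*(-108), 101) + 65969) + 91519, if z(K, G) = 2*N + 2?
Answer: 157506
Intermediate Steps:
N = 8
z(K, G) = 18 (z(K, G) = 2*8 + 2 = 16 + 2 = 18)
(z(-111 - 1*(-108), 101) + 65969) + 91519 = (18 + 65969) + 91519 = 65987 + 91519 = 157506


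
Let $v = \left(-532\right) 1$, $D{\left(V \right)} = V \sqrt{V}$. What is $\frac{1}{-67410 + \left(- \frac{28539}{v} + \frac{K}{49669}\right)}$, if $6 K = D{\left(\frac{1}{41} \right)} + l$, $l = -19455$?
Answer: $- \frac{595348270882673710653612}{40100528504505941005603992917} - \frac{17643620856 \sqrt{41}}{40100528504505941005603992917} \approx -1.4846 \cdot 10^{-5}$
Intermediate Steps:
$D{\left(V \right)} = V^{\frac{3}{2}}$
$v = -532$
$K = - \frac{6485}{2} + \frac{\sqrt{41}}{10086}$ ($K = \frac{\left(\frac{1}{41}\right)^{\frac{3}{2}} - 19455}{6} = \frac{\frac{\sqrt{41}}{1681} - 19455}{6} = \frac{-19455 + \frac{\sqrt{41}}{1681}}{6} = - \frac{6485}{2} + \frac{\sqrt{41}}{10086} \approx -3242.5$)
$\frac{1}{-67410 + \left(- \frac{28539}{v} + \frac{K}{49669}\right)} = \frac{1}{-67410 + \left(- \frac{28539}{-532} + \frac{- \frac{6485}{2} + \frac{\sqrt{41}}{10086}}{49669}\right)} = \frac{1}{-67410 + \left(\left(-28539\right) \left(- \frac{1}{532}\right) + \left(- \frac{6485}{2} + \frac{\sqrt{41}}{10086}\right) \frac{1}{49669}\right)} = \frac{1}{-67410 + \left(\frac{4077}{76} - \left(\frac{6485}{99338} - \frac{\sqrt{41}}{500961534}\right)\right)} = \frac{1}{-67410 + \left(\frac{202254083}{3774844} + \frac{\sqrt{41}}{500961534}\right)} = \frac{1}{- \frac{254259979957}{3774844} + \frac{\sqrt{41}}{500961534}}$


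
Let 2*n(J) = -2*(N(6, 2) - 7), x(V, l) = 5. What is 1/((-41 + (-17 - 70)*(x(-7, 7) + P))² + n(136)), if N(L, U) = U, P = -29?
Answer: 1/4190214 ≈ 2.3865e-7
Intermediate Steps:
n(J) = 5 (n(J) = (-2*(2 - 7))/2 = (-2*(-5))/2 = (½)*10 = 5)
1/((-41 + (-17 - 70)*(x(-7, 7) + P))² + n(136)) = 1/((-41 + (-17 - 70)*(5 - 29))² + 5) = 1/((-41 - 87*(-24))² + 5) = 1/((-41 + 2088)² + 5) = 1/(2047² + 5) = 1/(4190209 + 5) = 1/4190214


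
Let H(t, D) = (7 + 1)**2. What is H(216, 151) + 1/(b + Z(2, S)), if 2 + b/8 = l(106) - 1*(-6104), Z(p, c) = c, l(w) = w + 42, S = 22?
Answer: 3201409/50022 ≈ 64.000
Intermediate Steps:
H(t, D) = 64 (H(t, D) = 8**2 = 64)
l(w) = 42 + w
b = 50000 (b = -16 + 8*((42 + 106) - 1*(-6104)) = -16 + 8*(148 + 6104) = -16 + 8*6252 = -16 + 50016 = 50000)
H(216, 151) + 1/(b + Z(2, S)) = 64 + 1/(50000 + 22) = 64 + 1/50022 = 3201409/50022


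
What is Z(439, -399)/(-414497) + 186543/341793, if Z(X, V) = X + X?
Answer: 2852645171/5247117523 ≈ 0.54366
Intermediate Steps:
Z(X, V) = 2*X
Z(439, -399)/(-414497) + 186543/341793 = (2*439)/(-414497) + 186543/341793 = 878*(-1/414497) + 186543*(1/341793) = -878/414497 + 6909/12659 = 2852645171/5247117523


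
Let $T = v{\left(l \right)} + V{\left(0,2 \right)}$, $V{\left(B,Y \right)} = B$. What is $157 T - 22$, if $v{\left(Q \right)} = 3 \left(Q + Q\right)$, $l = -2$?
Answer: $-1906$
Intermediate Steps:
$v{\left(Q \right)} = 6 Q$ ($v{\left(Q \right)} = 3 \cdot 2 Q = 6 Q$)
$T = -12$ ($T = 6 \left(-2\right) + 0 = -12 + 0 = -12$)
$157 T - 22 = 157 \left(-12\right) - 22 = -1884 + \left(-45 + 23\right) = -1884 - 22 = -1906$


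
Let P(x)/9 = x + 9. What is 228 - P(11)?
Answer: 48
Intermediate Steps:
P(x) = 81 + 9*x (P(x) = 9*(x + 9) = 9*(9 + x) = 81 + 9*x)
228 - P(11) = 228 - (81 + 9*11) = 228 - (81 + 99) = 228 - 1*180 = 228 - 180 = 48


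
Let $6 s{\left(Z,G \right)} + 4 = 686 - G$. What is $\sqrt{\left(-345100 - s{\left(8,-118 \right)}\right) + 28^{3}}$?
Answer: $\frac{2 i \sqrt{727383}}{3} \approx 568.58 i$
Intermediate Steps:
$s{\left(Z,G \right)} = \frac{341}{3} - \frac{G}{6}$ ($s{\left(Z,G \right)} = - \frac{2}{3} + \frac{686 - G}{6} = - \frac{2}{3} - \left(- \frac{343}{3} + \frac{G}{6}\right) = \frac{341}{3} - \frac{G}{6}$)
$\sqrt{\left(-345100 - s{\left(8,-118 \right)}\right) + 28^{3}} = \sqrt{\left(-345100 - \left(\frac{341}{3} - - \frac{59}{3}\right)\right) + 28^{3}} = \sqrt{\left(-345100 - \left(\frac{341}{3} + \frac{59}{3}\right)\right) + 21952} = \sqrt{\left(-345100 - \frac{400}{3}\right) + 21952} = \sqrt{- \frac{1035700}{3} + 21952} = \sqrt{- \frac{969844}{3}} = \frac{2 i \sqrt{727383}}{3}$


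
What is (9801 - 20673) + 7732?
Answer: -3140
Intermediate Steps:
(9801 - 20673) + 7732 = -10872 + 7732 = -3140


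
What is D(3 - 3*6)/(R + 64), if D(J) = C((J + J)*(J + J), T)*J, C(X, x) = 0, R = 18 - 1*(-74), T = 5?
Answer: 0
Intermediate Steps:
R = 92 (R = 18 + 74 = 92)
D(J) = 0 (D(J) = 0*J = 0)
D(3 - 3*6)/(R + 64) = 0/(92 + 64) = 0/156 = (1/156)*0 = 0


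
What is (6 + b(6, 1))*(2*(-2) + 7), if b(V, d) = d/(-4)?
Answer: 69/4 ≈ 17.250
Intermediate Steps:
b(V, d) = -d/4 (b(V, d) = d*(-¼) = -d/4)
(6 + b(6, 1))*(2*(-2) + 7) = (6 - ¼*1)*(2*(-2) + 7) = (6 - ¼)*(-4 + 7) = (23/4)*3 = 69/4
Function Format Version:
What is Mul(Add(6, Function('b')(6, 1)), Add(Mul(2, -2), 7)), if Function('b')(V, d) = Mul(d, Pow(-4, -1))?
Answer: Rational(69, 4) ≈ 17.250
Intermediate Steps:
Function('b')(V, d) = Mul(Rational(-1, 4), d) (Function('b')(V, d) = Mul(d, Rational(-1, 4)) = Mul(Rational(-1, 4), d))
Mul(Add(6, Function('b')(6, 1)), Add(Mul(2, -2), 7)) = Mul(Add(6, Mul(Rational(-1, 4), 1)), Add(Mul(2, -2), 7)) = Mul(Add(6, Rational(-1, 4)), Add(-4, 7)) = Mul(Rational(23, 4), 3) = Rational(69, 4)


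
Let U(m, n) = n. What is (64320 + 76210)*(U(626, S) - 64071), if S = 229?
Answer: -8971716260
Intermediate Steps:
(64320 + 76210)*(U(626, S) - 64071) = (64320 + 76210)*(229 - 64071) = 140530*(-63842) = -8971716260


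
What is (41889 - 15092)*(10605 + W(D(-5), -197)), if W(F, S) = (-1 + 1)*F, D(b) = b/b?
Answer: 284182185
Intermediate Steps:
D(b) = 1
W(F, S) = 0 (W(F, S) = 0*F = 0)
(41889 - 15092)*(10605 + W(D(-5), -197)) = (41889 - 15092)*(10605 + 0) = 26797*10605 = 284182185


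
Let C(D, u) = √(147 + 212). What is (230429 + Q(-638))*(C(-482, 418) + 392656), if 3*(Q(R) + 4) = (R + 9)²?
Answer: 426784088896/3 + 1086916*√359/3 ≈ 1.4227e+11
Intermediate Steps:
Q(R) = -4 + (9 + R)²/3 (Q(R) = -4 + (R + 9)²/3 = -4 + (9 + R)²/3)
C(D, u) = √359
(230429 + Q(-638))*(C(-482, 418) + 392656) = (230429 + (-4 + (9 - 638)²/3))*(√359 + 392656) = (230429 + (-4 + (⅓)*(-629)²))*(392656 + √359) = (230429 + (-4 + (⅓)*395641))*(392656 + √359) = (230429 + (-4 + 395641/3))*(392656 + √359) = (230429 + 395629/3)*(392656 + √359) = 1086916*(392656 + √359)/3 = 426784088896/3 + 1086916*√359/3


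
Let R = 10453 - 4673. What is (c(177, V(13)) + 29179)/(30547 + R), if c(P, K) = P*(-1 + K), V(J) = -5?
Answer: 28117/36327 ≈ 0.77400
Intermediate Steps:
R = 5780
(c(177, V(13)) + 29179)/(30547 + R) = (177*(-1 - 5) + 29179)/(30547 + 5780) = (177*(-6) + 29179)/36327 = (-1062 + 29179)*(1/36327) = 28117*(1/36327) = 28117/36327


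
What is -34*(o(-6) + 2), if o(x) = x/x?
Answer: -102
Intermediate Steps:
o(x) = 1
-34*(o(-6) + 2) = -34*(1 + 2) = -34*3 = -102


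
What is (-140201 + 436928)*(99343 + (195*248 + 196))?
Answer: 43885626573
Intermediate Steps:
(-140201 + 436928)*(99343 + (195*248 + 196)) = 296727*(99343 + (48360 + 196)) = 296727*(99343 + 48556) = 296727*147899 = 43885626573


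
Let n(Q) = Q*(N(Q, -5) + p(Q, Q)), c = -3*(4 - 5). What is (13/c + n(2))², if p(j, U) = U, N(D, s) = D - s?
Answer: 4489/9 ≈ 498.78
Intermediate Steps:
c = 3 (c = -3*(-1) = 3)
n(Q) = Q*(5 + 2*Q) (n(Q) = Q*((Q - 1*(-5)) + Q) = Q*((Q + 5) + Q) = Q*((5 + Q) + Q) = Q*(5 + 2*Q))
(13/c + n(2))² = (13/3 + 2*(5 + 2*2))² = (13*(⅓) + 2*(5 + 4))² = (13/3 + 2*9)² = (13/3 + 18)² = (67/3)² = 4489/9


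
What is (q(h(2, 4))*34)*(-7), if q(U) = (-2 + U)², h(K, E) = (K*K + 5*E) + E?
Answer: -160888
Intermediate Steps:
h(K, E) = K² + 6*E (h(K, E) = (K² + 5*E) + E = K² + 6*E)
(q(h(2, 4))*34)*(-7) = ((-2 + (2² + 6*4))²*34)*(-7) = ((-2 + (4 + 24))²*34)*(-7) = ((-2 + 28)²*34)*(-7) = (26²*34)*(-7) = (676*34)*(-7) = 22984*(-7) = -160888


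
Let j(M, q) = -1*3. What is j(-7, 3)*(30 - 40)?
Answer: 30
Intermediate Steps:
j(M, q) = -3
j(-7, 3)*(30 - 40) = -3*(30 - 40) = -3*(-10) = 30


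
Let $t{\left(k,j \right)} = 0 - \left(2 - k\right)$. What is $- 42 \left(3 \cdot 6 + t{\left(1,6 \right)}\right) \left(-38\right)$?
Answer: $27132$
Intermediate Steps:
$t{\left(k,j \right)} = -2 + k$ ($t{\left(k,j \right)} = 0 + \left(-2 + k\right) = -2 + k$)
$- 42 \left(3 \cdot 6 + t{\left(1,6 \right)}\right) \left(-38\right) = - 42 \left(3 \cdot 6 + \left(-2 + 1\right)\right) \left(-38\right) = - 42 \left(18 - 1\right) \left(-38\right) = \left(-42\right) 17 \left(-38\right) = \left(-714\right) \left(-38\right) = 27132$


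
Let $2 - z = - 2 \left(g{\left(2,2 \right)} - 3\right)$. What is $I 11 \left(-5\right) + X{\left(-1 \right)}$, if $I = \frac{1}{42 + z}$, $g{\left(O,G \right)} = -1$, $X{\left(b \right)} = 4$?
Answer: $\frac{89}{36} \approx 2.4722$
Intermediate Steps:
$z = -6$ ($z = 2 - - 2 \left(-1 - 3\right) = 2 - \left(-2\right) \left(-4\right) = 2 - 8 = -6$)
$I = \frac{1}{36}$ ($I = \frac{1}{42 - 6} = \frac{1}{36} \approx 0.027778$)
$I 11 \left(-5\right) + X{\left(-1 \right)} = \frac{11 \left(-5\right)}{36} + 4 = \frac{1}{36} \left(-55\right) + 4 = - \frac{55}{36} + 4 = \frac{89}{36}$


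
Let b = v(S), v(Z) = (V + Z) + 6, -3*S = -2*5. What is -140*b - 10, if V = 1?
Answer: -4370/3 ≈ -1456.7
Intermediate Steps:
S = 10/3 (S = -(-2)*5/3 = -⅓*(-10) = 10/3 ≈ 3.3333)
v(Z) = 7 + Z (v(Z) = (1 + Z) + 6 = 7 + Z)
b = 31/3 (b = 7 + 10/3 = 31/3 ≈ 10.333)
-140*b - 10 = -140*31/3 - 10 = -4340/3 - 10 = -4370/3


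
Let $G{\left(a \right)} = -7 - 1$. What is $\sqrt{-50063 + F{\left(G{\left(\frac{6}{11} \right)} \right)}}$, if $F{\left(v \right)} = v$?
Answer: $i \sqrt{50071} \approx 223.77 i$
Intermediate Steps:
$G{\left(a \right)} = -8$
$\sqrt{-50063 + F{\left(G{\left(\frac{6}{11} \right)} \right)}} = \sqrt{-50063 - 8} = \sqrt{-50071} = i \sqrt{50071}$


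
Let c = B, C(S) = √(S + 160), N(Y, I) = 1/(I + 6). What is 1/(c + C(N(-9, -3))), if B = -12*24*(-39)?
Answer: 2592/29113307 - √1443/378472991 ≈ 8.8931e-5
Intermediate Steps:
N(Y, I) = 1/(6 + I)
C(S) = √(160 + S)
B = 11232 (B = -288*(-39) = 11232)
c = 11232
1/(c + C(N(-9, -3))) = 1/(11232 + √(160 + 1/(6 - 3))) = 1/(11232 + √(160 + 1/3)) = 1/(11232 + √(160 + ⅓)) = 1/(11232 + √(481/3)) = 1/(11232 + √1443/3)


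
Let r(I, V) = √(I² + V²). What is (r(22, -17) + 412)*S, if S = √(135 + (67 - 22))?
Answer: 6*√5*(412 + √773) ≈ 5900.6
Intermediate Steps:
S = 6*√5 (S = √(135 + 45) = √180 = 6*√5 ≈ 13.416)
(r(22, -17) + 412)*S = (√(22² + (-17)²) + 412)*(6*√5) = (√(484 + 289) + 412)*(6*√5) = (√773 + 412)*(6*√5) = (412 + √773)*(6*√5) = 6*√5*(412 + √773)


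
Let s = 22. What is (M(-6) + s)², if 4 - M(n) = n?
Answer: 1024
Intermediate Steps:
M(n) = 4 - n
(M(-6) + s)² = ((4 - 1*(-6)) + 22)² = ((4 + 6) + 22)² = (10 + 22)² = 32² = 1024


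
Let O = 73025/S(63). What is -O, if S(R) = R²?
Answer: -73025/3969 ≈ -18.399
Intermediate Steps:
O = 73025/3969 (O = 73025/(63²) = 73025/3969 ≈ 18.399)
-O = -1*73025/3969 = -73025/3969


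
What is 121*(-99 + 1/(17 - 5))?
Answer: -143627/12 ≈ -11969.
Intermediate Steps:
121*(-99 + 1/(17 - 5)) = 121*(-99 + 1/12) = 121*(-1187/12) = -143627/12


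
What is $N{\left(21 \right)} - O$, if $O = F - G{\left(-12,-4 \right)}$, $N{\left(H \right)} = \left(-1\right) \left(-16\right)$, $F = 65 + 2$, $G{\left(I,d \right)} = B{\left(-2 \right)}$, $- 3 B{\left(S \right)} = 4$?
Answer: $- \frac{157}{3} \approx -52.333$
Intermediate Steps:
$B{\left(S \right)} = - \frac{4}{3}$ ($B{\left(S \right)} = \left(- \frac{1}{3}\right) 4 = - \frac{4}{3}$)
$G{\left(I,d \right)} = - \frac{4}{3}$
$F = 67$
$N{\left(H \right)} = 16$
$O = \frac{205}{3}$ ($O = 67 - - \frac{4}{3} = 67 + \frac{4}{3} = \frac{205}{3} \approx 68.333$)
$N{\left(21 \right)} - O = 16 - \frac{205}{3} = - \frac{157}{3}$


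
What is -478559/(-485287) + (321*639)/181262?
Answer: 186286145611/87964092194 ≈ 2.1178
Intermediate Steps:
-478559/(-485287) + (321*639)/181262 = -478559*(-1/485287) + 205119*(1/181262) = 478559/485287 + 205119/181262 = 186286145611/87964092194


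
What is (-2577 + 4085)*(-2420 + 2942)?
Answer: 787176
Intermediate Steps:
(-2577 + 4085)*(-2420 + 2942) = 1508*522 = 787176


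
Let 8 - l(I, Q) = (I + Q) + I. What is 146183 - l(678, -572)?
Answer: 146959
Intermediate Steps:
l(I, Q) = 8 - Q - 2*I (l(I, Q) = 8 - ((I + Q) + I) = 8 - (Q + 2*I) = 8 + (-Q - 2*I) = 8 - Q - 2*I)
146183 - l(678, -572) = 146183 - (8 - 1*(-572) - 2*678) = 146183 - (8 + 572 - 1356) = 146183 - 1*(-776) = 146183 + 776 = 146959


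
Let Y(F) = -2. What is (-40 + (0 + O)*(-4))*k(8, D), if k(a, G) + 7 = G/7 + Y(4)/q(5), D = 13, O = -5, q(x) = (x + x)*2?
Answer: 734/7 ≈ 104.86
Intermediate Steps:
q(x) = 4*x (q(x) = (2*x)*2 = 4*x)
k(a, G) = -71/10 + G/7 (k(a, G) = -7 + (G/7 - 2/(4*5)) = -7 + (G*(⅐) - 2/20) = -7 + (G/7 - 2*1/20) = -7 + (G/7 - ⅒) = -7 + (-⅒ + G/7) = -71/10 + G/7)
(-40 + (0 + O)*(-4))*k(8, D) = (-40 + (0 - 5)*(-4))*(-71/10 + (⅐)*13) = (-40 - 5*(-4))*(-71/10 + 13/7) = (-40 + 20)*(-367/70) = -20*(-367/70) = 734/7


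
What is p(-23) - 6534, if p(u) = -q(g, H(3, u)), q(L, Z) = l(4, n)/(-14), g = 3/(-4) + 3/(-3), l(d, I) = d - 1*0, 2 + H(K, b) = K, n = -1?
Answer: -45736/7 ≈ -6533.7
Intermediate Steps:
H(K, b) = -2 + K
l(d, I) = d (l(d, I) = d + 0 = d)
g = -7/4 (g = 3*(-¼) + 3*(-⅓) = -¾ - 1 = -7/4 ≈ -1.7500)
q(L, Z) = -2/7 (q(L, Z) = 4/(-14) = 4*(-1/14) = -2/7)
p(u) = 2/7 (p(u) = -1*(-2/7) = 2/7)
p(-23) - 6534 = 2/7 - 6534 = -45736/7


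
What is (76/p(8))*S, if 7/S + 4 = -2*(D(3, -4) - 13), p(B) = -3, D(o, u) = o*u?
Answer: -266/69 ≈ -3.8551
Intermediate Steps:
S = 7/46 (S = 7/(-4 - 2*(3*(-4) - 13)) = 7/(-4 - 2*(-12 - 13)) = 7/(-4 - 2*(-25)) = 7/(-4 + 50) = 7/46 ≈ 0.15217)
(76/p(8))*S = (76/(-3))*(7/46) = (76*(-⅓))*(7/46) = -76/3*7/46 = -266/69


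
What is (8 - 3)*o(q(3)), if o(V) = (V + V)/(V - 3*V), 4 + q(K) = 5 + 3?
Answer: -5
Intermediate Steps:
q(K) = 4 (q(K) = -4 + (5 + 3) = -4 + 8 = 4)
o(V) = -1 (o(V) = (2*V)/((-2*V)) = (2*V)*(-1/(2*V)) = -1)
(8 - 3)*o(q(3)) = (8 - 3)*(-1) = 5*(-1) = -5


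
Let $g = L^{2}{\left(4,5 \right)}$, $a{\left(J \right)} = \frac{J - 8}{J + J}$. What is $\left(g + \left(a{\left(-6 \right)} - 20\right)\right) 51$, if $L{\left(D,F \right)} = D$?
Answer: $- \frac{289}{2} \approx -144.5$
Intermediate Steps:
$a{\left(J \right)} = \frac{-8 + J}{2 J}$
$g = 16$ ($g = 4^{2} = 16$)
$\left(g + \left(a{\left(-6 \right)} - 20\right)\right) 51 = \left(16 - \left(20 - \frac{-8 - 6}{2 \left(-6\right)}\right)\right) 51 = \left(16 - \left(20 + \frac{1}{12} \left(-14\right)\right)\right) 51 = \left(16 + \left(\frac{7}{6} - 20\right)\right) 51 = \left(16 - \frac{113}{6}\right) 51 = \left(- \frac{17}{6}\right) 51 = - \frac{289}{2}$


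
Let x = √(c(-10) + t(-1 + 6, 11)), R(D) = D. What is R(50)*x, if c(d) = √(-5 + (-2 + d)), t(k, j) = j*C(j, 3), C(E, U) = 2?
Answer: 50*√(22 + I*√17) ≈ 235.54 + 21.881*I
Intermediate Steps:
t(k, j) = 2*j (t(k, j) = j*2 = 2*j)
c(d) = √(-7 + d)
x = √(22 + I*√17) (x = √(√(-7 - 10) + 2*11) = √(√(-17) + 22) = √(I*√17 + 22) = √(22 + I*√17) ≈ 4.7108 + 0.43762*I)
R(50)*x = 50*√(22 + I*√17)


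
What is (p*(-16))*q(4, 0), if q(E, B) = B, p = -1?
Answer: 0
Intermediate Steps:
(p*(-16))*q(4, 0) = -1*(-16)*0 = 16*0 = 0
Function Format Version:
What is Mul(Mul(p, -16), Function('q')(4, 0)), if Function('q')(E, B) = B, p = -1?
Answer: 0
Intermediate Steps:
Mul(Mul(p, -16), Function('q')(4, 0)) = Mul(Mul(-1, -16), 0) = Mul(16, 0) = 0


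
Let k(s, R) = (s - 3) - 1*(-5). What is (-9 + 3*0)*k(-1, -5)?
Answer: -9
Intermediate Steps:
k(s, R) = 2 + s (k(s, R) = (-3 + s) + 5 = 2 + s)
(-9 + 3*0)*k(-1, -5) = (-9 + 3*0)*(2 - 1) = (-9 + 0)*1 = -9*1 = -9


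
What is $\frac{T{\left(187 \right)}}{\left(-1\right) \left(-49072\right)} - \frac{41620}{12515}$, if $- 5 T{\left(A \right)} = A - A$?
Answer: $- \frac{8324}{2503} \approx -3.3256$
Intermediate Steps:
$T{\left(A \right)} = 0$ ($T{\left(A \right)} = - \frac{A - A}{5} = \left(- \frac{1}{5}\right) 0 = 0$)
$\frac{T{\left(187 \right)}}{\left(-1\right) \left(-49072\right)} - \frac{41620}{12515} = \frac{0}{\left(-1\right) \left(-49072\right)} - \frac{41620}{12515} = \frac{0}{49072} - \frac{8324}{2503} = 0 \cdot \frac{1}{49072} - \frac{8324}{2503} = 0 - \frac{8324}{2503} = - \frac{8324}{2503}$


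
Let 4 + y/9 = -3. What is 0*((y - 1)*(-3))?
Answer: 0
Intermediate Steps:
y = -63 (y = -36 + 9*(-3) = -36 - 27 = -63)
0*((y - 1)*(-3)) = 0*((-63 - 1)*(-3)) = 0*(-64*(-3)) = 0*192 = 0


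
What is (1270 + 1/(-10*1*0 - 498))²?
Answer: 400004386681/248004 ≈ 1.6129e+6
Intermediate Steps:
(1270 + 1/(-10*1*0 - 498))² = (1270 + 1/(-10*0 - 498))² = (1270 + 1/(0 - 498))² = (1270 + 1/(-498))² = (1270 - 1/498)² = (632459/498)² = 400004386681/248004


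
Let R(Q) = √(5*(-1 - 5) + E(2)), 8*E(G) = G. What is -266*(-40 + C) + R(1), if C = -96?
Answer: 36176 + I*√119/2 ≈ 36176.0 + 5.4544*I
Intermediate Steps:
E(G) = G/8
R(Q) = I*√119/2 (R(Q) = √(5*(-1 - 5) + (⅛)*2) = √(5*(-6) + ¼) = √(-30 + ¼) = √(-119/4) = I*√119/2)
-266*(-40 + C) + R(1) = -266*(-40 - 96) + I*√119/2 = -266*(-136) + I*√119/2 = 36176 + I*√119/2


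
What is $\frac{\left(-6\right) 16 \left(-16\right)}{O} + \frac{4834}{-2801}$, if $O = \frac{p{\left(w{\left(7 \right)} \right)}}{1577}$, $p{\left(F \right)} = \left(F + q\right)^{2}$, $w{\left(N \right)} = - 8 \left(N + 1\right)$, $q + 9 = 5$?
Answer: $\frac{422651966}{809489} \approx 522.12$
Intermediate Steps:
$q = -4$ ($q = -9 + 5 = -4$)
$w{\left(N \right)} = -8 - 8 N$ ($w{\left(N \right)} = - 8 \left(1 + N\right) = -8 - 8 N$)
$p{\left(F \right)} = \left(-4 + F\right)^{2}$ ($p{\left(F \right)} = \left(F - 4\right)^{2} = \left(-4 + F\right)^{2}$)
$O = \frac{4624}{1577}$ ($O = \frac{\left(-4 - 64\right)^{2}}{1577} = \left(-4 - 64\right)^{2} \cdot \frac{1}{1577} = \left(-68\right)^{2} \cdot \frac{1}{1577} = 4624 \cdot \frac{1}{1577} = \frac{4624}{1577} \approx 2.9321$)
$\frac{\left(-6\right) 16 \left(-16\right)}{O} + \frac{4834}{-2801} = \frac{\left(-6\right) 16 \left(-16\right)}{\frac{4624}{1577}} + \frac{4834}{-2801} = \left(-96\right) \left(-16\right) \frac{1577}{4624} + 4834 \left(- \frac{1}{2801}\right) = 1536 \cdot \frac{1577}{4624} - \frac{4834}{2801} = \frac{151392}{289} - \frac{4834}{2801} = \frac{422651966}{809489}$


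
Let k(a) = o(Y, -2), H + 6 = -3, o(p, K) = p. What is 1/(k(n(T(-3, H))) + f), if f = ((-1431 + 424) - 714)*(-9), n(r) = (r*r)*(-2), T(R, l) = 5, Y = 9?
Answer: 1/15498 ≈ 6.4524e-5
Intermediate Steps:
H = -9 (H = -6 - 3 = -9)
n(r) = -2*r**2 (n(r) = r**2*(-2) = -2*r**2)
k(a) = 9
f = 15489 (f = (-1007 - 714)*(-9) = -1721*(-9) = 15489)
1/(k(n(T(-3, H))) + f) = 1/(9 + 15489) = 1/15498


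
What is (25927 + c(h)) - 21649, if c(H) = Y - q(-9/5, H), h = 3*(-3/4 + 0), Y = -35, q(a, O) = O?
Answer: 16981/4 ≈ 4245.3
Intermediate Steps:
h = -9/4 (h = 3*(-3*¼ + 0) = 3*(-¾ + 0) = 3*(-¾) = -9/4 ≈ -2.2500)
c(H) = -35 - H
(25927 + c(h)) - 21649 = (25927 + (-35 - 1*(-9/4))) - 21649 = (25927 + (-35 + 9/4)) - 21649 = (25927 - 131/4) - 21649 = 103577/4 - 21649 = 16981/4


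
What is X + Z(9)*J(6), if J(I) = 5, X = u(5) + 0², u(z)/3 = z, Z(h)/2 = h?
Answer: 105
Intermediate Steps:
Z(h) = 2*h
u(z) = 3*z
X = 15 (X = 3*5 + 0² = 15 + 0 = 15)
X + Z(9)*J(6) = 15 + (2*9)*5 = 15 + 18*5 = 15 + 90 = 105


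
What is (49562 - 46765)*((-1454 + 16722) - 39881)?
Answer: -68842561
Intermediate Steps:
(49562 - 46765)*((-1454 + 16722) - 39881) = 2797*(15268 - 39881) = 2797*(-24613) = -68842561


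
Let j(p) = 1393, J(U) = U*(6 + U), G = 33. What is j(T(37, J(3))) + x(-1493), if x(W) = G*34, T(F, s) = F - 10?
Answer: 2515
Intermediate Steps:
T(F, s) = -10 + F
x(W) = 1122 (x(W) = 33*34 = 1122)
j(T(37, J(3))) + x(-1493) = 1393 + 1122 = 2515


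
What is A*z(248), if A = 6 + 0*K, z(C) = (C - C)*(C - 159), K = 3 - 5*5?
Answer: 0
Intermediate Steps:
K = -22 (K = 3 - 25 = -22)
z(C) = 0 (z(C) = 0*(-159 + C) = 0)
A = 6 (A = 6 + 0*(-22) = 6 + 0 = 6)
A*z(248) = 6*0 = 0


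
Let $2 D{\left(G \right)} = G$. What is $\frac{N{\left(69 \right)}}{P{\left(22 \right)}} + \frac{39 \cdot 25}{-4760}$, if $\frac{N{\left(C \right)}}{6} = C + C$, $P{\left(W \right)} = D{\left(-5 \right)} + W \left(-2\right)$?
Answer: $- \frac{531549}{29512} \approx -18.011$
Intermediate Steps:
$D{\left(G \right)} = \frac{G}{2}$
$P{\left(W \right)} = - \frac{5}{2} - 2 W$ ($P{\left(W \right)} = \frac{1}{2} \left(-5\right) + W \left(-2\right) = - \frac{5}{2} - 2 W$)
$N{\left(C \right)} = 12 C$ ($N{\left(C \right)} = 6 \left(C + C\right) = 6 \cdot 2 C = 12 C$)
$\frac{N{\left(69 \right)}}{P{\left(22 \right)}} + \frac{39 \cdot 25}{-4760} = \frac{12 \cdot 69}{- \frac{5}{2} - 44} + \frac{39 \cdot 25}{-4760} = \frac{828}{- \frac{5}{2} - 44} + 975 \left(- \frac{1}{4760}\right) = \frac{828}{- \frac{93}{2}} - \frac{195}{952} = 828 \left(- \frac{2}{93}\right) - \frac{195}{952} = - \frac{552}{31} - \frac{195}{952} = - \frac{531549}{29512}$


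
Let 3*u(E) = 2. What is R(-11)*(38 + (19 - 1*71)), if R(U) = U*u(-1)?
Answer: 308/3 ≈ 102.67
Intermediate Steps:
u(E) = ⅔ (u(E) = (⅓)*2 = ⅔)
R(U) = 2*U/3 (R(U) = U*(⅔) = 2*U/3)
R(-11)*(38 + (19 - 1*71)) = ((⅔)*(-11))*(38 + (19 - 1*71)) = -22*(38 + (19 - 71))/3 = -22*(38 - 52)/3 = -22/3*(-14) = 308/3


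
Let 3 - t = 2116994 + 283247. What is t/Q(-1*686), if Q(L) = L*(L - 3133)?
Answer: -1200119/1309917 ≈ -0.91618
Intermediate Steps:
Q(L) = L*(-3133 + L)
t = -2400238 (t = 3 - (2116994 + 283247) = 3 - 1*2400241 = 3 - 2400241 = -2400238)
t/Q(-1*686) = -2400238*(-1/(686*(-3133 - 1*686))) = -2400238*(-1/(686*(-3133 - 686))) = -2400238/((-686*(-3819))) = -2400238/2619834 = -2400238*1/2619834 = -1200119/1309917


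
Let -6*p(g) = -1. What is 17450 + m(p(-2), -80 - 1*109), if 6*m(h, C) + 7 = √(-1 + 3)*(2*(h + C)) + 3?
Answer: 52348/3 - 1133*√2/18 ≈ 17360.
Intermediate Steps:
p(g) = ⅙ (p(g) = -⅙*(-1) = ⅙)
m(h, C) = -⅔ + √2*(2*C + 2*h)/6 (m(h, C) = -7/6 + (√(-1 + 3)*(2*(h + C)) + 3)/6 = -7/6 + (√2*(2*(C + h)) + 3)/6 = -7/6 + (√2*(2*C + 2*h) + 3)/6 = -7/6 + (3 + √2*(2*C + 2*h))/6 = -7/6 + (½ + √2*(2*C + 2*h)/6) = -⅔ + √2*(2*C + 2*h)/6)
17450 + m(p(-2), -80 - 1*109) = 17450 + (-⅔ + (-80 - 1*109)*√2/3 + (⅓)*(⅙)*√2) = 17450 + (-⅔ + (-80 - 109)*√2/3 + √2/18) = 17450 + (-⅔ + (⅓)*(-189)*√2 + √2/18) = 17450 + (-⅔ - 63*√2 + √2/18) = 17450 + (-⅔ - 1133*√2/18) = 52348/3 - 1133*√2/18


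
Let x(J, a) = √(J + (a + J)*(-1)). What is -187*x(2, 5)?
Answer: -187*I*√5 ≈ -418.14*I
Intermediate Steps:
x(J, a) = √(-a) (x(J, a) = √(J + (J + a)*(-1)) = √(J + (-J - a)) = √(-a))
-187*x(2, 5) = -187*I*√5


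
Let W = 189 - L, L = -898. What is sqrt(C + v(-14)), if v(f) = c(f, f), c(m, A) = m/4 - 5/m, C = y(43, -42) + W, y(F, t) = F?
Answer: 4*sqrt(3451)/7 ≈ 33.569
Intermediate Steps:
W = 1087 (W = 189 - 1*(-898) = 189 + 898 = 1087)
C = 1130 (C = 43 + 1087 = 1130)
c(m, A) = -5/m + m/4 (c(m, A) = m*(1/4) - 5/m = m/4 - 5/m = -5/m + m/4)
v(f) = -5/f + f/4
sqrt(C + v(-14)) = sqrt(1130 + (-5/(-14) + (1/4)*(-14))) = sqrt(1130 + (-5*(-1/14) - 7/2)) = sqrt(1130 + (5/14 - 7/2)) = sqrt(1130 - 22/7) = sqrt(7888/7) = 4*sqrt(3451)/7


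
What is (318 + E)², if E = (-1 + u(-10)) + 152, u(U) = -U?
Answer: 229441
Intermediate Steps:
E = 161 (E = (-1 - 1*(-10)) + 152 = (-1 + 10) + 152 = 9 + 152 = 161)
(318 + E)² = (318 + 161)² = 479² = 229441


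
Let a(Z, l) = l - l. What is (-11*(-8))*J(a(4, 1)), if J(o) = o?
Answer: 0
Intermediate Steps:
a(Z, l) = 0
(-11*(-8))*J(a(4, 1)) = -11*(-8)*0 = 88*0 = 0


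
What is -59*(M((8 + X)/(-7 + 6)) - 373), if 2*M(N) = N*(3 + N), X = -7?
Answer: 22066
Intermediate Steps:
M(N) = N*(3 + N)/2 (M(N) = (N*(3 + N))/2 = N*(3 + N)/2)
-59*(M((8 + X)/(-7 + 6)) - 373) = -59*(((8 - 7)/(-7 + 6))*(3 + (8 - 7)/(-7 + 6))/2 - 373) = -59*((1/(-1))*(3 + 1/(-1))/2 - 373) = -59*((1*(-1))*(3 + 1*(-1))/2 - 373) = -59*((½)*(-1)*(3 - 1) - 373) = -59*((½)*(-1)*2 - 373) = -59*(-1 - 373) = -59*(-374) = 22066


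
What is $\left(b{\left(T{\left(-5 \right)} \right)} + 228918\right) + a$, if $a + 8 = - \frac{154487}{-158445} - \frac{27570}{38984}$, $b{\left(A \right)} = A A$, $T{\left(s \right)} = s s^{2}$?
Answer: $\frac{755225151774179}{3088409940} \approx 2.4454 \cdot 10^{5}$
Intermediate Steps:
$T{\left(s \right)} = s^{3}$
$b{\left(A \right)} = A^{2}$
$a = - \frac{23880183241}{3088409940}$ ($a = -8 - \left(- \frac{154487}{158445} + \frac{13785}{19492}\right) = -8 - - \frac{827096279}{3088409940} = -8 + \left(\frac{154487}{158445} - \frac{13785}{19492}\right) = -8 + \frac{827096279}{3088409940} = - \frac{23880183241}{3088409940} \approx -7.7322$)
$\left(b{\left(T{\left(-5 \right)} \right)} + 228918\right) + a = \left(\left(\left(-5\right)^{3}\right)^{2} + 228918\right) - \frac{23880183241}{3088409940} = \left(\left(-125\right)^{2} + 228918\right) - \frac{23880183241}{3088409940} = \left(15625 + 228918\right) - \frac{23880183241}{3088409940} = 244543 - \frac{23880183241}{3088409940} = \frac{755225151774179}{3088409940}$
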